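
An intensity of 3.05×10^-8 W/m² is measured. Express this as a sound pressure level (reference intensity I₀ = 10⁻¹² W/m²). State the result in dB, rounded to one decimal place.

44.8 dB

I/I₀ = 3.05×10^-8/10⁻¹² = 3.05×10^4, and L = 10·log₁₀(I/I₀).
L = 10·(0.4843 + 4) = 44.84 dB.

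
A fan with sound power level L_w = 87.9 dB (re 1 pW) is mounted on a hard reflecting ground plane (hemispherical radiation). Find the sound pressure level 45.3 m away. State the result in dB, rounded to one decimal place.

The power spreads over a hemisphere of area 2π·r², so L_p = L_w − 10·log₁₀(2π·r²).
2π·r² = 1.289e+04 m², 10·log₁₀ of that is 41.104 dB.
L_p = 87.9 − 41.104 = 46.80 dB.

46.8 dB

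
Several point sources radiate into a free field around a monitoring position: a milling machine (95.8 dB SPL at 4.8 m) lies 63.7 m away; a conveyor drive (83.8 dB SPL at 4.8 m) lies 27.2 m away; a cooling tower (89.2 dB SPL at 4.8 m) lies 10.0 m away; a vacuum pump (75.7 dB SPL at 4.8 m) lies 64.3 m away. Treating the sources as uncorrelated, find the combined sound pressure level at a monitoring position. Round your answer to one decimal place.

Propagate each source to the receiver with L = L_ref − 20·log₁₀(r/r_ref), then add intensities.
milling machine: 95.8 − 20·log₁₀(63.7/4.8) = 95.8 − 22.46 = 73.34 dB SPL.
conveyor drive: 83.8 − 20·log₁₀(27.2/4.8) = 83.8 − 15.07 = 68.73 dB SPL.
cooling tower: 89.2 − 20·log₁₀(10.0/4.8) = 89.2 − 6.38 = 82.82 dB SPL.
vacuum pump: 75.7 − 20·log₁₀(64.3/4.8) = 75.7 − 22.54 = 53.16 dB SPL.
Σ 10^(L/10) = 2.209e+08 → L_total = 10·log₁₀(2.209e+08) = 83.44 dB SPL.

83.4 dB SPL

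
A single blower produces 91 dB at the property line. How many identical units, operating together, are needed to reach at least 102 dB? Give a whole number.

Need L₁ + 10·log₁₀ N ≥ 102, i.e. log₁₀ N ≥ 1.10.
N ≥ 10^(11.0/10) = 12.589, so N = 13.

13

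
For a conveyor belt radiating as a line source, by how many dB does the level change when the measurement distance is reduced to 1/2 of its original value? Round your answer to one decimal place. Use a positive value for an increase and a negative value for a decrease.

+3.0 dB

A line source loses 3 dB per doubling of distance; generally ΔL = −10·log₁₀(r₂/r₁).
ΔL = −10·log₁₀(0.5) = +3.01 dB.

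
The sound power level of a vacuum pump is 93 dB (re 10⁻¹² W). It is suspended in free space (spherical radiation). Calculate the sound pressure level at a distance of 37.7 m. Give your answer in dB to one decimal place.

50.5 dB

The power spreads over a sphere of area 4π·r², so L_p = L_w − 10·log₁₀(4π·r²).
4π·r² = 1.786e+04 m², 10·log₁₀ of that is 42.519 dB.
L_p = 93 − 42.519 = 50.48 dB.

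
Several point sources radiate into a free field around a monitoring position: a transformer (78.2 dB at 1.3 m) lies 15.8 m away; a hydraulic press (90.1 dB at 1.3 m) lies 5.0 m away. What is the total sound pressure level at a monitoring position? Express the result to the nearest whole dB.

Apply inverse-square spreading to bring every level to the receiver, then sum 10^(L/10).
transformer: 78.2 − 20·log₁₀(15.8/1.3) = 78.2 − 21.69 = 56.51 dB.
hydraulic press: 90.1 − 20·log₁₀(5.0/1.3) = 90.1 − 11.70 = 78.40 dB.
Σ 10^(L/10) = 6.962e+07 → L_total = 10·log₁₀(6.962e+07) = 78.43 dB.

78 dB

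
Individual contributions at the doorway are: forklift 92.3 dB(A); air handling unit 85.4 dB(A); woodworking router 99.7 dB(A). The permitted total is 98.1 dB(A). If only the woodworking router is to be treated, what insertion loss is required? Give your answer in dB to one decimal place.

3.3 dB

Everything except the woodworking router sums to 10^(92.3/10) + 10^(85.4/10) = 2.045e+09 in linear terms, 93.11 dB(A).
The limit corresponds to 10^(98.1/10) = 6.457e+09; subtracting the fixed part leaves 4.412e+09 for the woodworking router, i.e. 96.45 dB(A).
Required insertion loss = 99.7 − 96.45 = 3.25 dB.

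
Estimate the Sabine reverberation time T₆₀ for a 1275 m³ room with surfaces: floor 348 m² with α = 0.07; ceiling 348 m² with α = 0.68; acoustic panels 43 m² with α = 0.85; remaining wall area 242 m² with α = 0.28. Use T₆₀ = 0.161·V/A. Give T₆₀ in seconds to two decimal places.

Total absorption A = 348·0.07 + 348·0.68 + 43·0.85 + 242·0.28 = 365.31 m² sabins.
T₆₀ = 0.161 × 1275 / 365.31 = 0.562 s.

0.56 s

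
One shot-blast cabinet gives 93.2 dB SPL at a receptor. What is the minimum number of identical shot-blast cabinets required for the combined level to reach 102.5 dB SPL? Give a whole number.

N identical sources give L₁ + 10·log₁₀ N, so require 10·log₁₀ N ≥ 102.5 − 93.2 = 9.3 dB.
N ≥ 10^(9.3/10) = 8.511, so N = 9.

9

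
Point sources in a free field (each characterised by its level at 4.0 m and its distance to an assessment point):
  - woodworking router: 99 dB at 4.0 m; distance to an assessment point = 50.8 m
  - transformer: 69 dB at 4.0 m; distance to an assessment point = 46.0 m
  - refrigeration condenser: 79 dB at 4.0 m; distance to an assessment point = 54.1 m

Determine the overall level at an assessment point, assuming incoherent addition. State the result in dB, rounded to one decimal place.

Apply inverse-square spreading to bring every level to the receiver, then sum 10^(L/10).
woodworking router: 99 − 20·log₁₀(50.8/4.0) = 99 − 22.08 = 76.92 dB.
transformer: 69 − 20·log₁₀(46.0/4.0) = 69 − 21.21 = 47.79 dB.
refrigeration condenser: 79 − 20·log₁₀(54.1/4.0) = 79 − 22.62 = 56.38 dB.
Σ 10^(L/10) = 4.974e+07 → L_total = 10·log₁₀(4.974e+07) = 76.97 dB.

77.0 dB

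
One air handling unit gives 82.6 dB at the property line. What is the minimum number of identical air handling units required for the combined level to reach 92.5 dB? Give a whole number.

N identical sources give L₁ + 10·log₁₀ N, so require 10·log₁₀ N ≥ 92.5 − 82.6 = 9.9 dB.
N ≥ 10^(9.9/10) = 9.772, so N = 10.

10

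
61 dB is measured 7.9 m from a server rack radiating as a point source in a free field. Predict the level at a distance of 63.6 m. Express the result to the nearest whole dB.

Spherical spreading from a point source gives a 20·log₁₀(r₂/r₁) drop.
L₂ = 61 − 20·log₁₀(63.6/7.9) = 61 − 18.117 = 42.88 dB.

43 dB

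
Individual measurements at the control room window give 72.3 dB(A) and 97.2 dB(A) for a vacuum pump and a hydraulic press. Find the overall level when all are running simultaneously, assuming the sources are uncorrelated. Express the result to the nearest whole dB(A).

97 dB(A)

For uncorrelated sources the intensities add, so convert each level to linear form, sum, and take 10·log₁₀ of the total.
Σ 10^(L/10) = 10^(72.3/10) + 10^(97.2/10) = 5.265e+09.
L_total = 10·log₁₀(5.265e+09) = 97.21 dB(A).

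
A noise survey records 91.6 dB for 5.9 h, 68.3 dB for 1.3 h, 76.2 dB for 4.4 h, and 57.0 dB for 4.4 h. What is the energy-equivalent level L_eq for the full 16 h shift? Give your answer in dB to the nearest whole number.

87 dB

Weight each interval's intensity by its duration and average over T = 16 h:
Σ tᵢ·10^(Lᵢ/10) = 5.9·10^(91.6/10) + 1.3·10^(68.3/10) + 4.4·10^(76.2/10) + 4.4·10^(57.0/10) = 8.723e+09.
L_eq = 10·log₁₀(8.723e+09/16) = 87.37 dB.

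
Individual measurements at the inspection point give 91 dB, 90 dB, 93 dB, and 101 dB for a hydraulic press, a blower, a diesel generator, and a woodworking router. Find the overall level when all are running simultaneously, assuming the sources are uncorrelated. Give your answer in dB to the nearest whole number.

102 dB

For uncorrelated sources the intensities add, so convert each level to linear form, sum, and take 10·log₁₀ of the total.
Σ 10^(L/10) = 10^(91/10) + 10^(90/10) + 10^(93/10) + 10^(101/10) = 1.684e+10.
L_total = 10·log₁₀(1.684e+10) = 102.26 dB.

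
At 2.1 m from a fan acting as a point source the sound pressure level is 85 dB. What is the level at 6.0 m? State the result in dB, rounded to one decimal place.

75.9 dB

Point-source attenuation: ΔL = 20·log₁₀(r₂/r₁) = 20·log₁₀(6.0/2.1) = 9.119 dB.
L₂ = 85 − 20·log₁₀(6.0/2.1) = 85 − 9.119 = 75.88 dB.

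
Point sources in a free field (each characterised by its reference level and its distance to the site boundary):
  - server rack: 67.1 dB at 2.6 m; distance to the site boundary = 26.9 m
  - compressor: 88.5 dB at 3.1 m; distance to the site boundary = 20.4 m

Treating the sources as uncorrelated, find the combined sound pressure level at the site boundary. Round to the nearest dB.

72 dB

Apply inverse-square spreading to bring every level to the receiver, then sum 10^(L/10).
server rack: 67.1 − 20·log₁₀(26.9/2.6) = 67.1 − 20.30 = 46.80 dB.
compressor: 88.5 − 20·log₁₀(20.4/3.1) = 88.5 − 16.37 = 72.13 dB.
Σ 10^(L/10) = 1.640e+07 → L_total = 10·log₁₀(1.640e+07) = 72.15 dB.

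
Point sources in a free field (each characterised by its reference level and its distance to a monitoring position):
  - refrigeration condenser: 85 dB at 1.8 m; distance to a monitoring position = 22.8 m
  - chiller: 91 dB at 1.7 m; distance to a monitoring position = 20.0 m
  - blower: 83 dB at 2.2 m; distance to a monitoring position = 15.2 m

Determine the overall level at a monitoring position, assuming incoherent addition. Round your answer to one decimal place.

71.8 dB

Propagate each source to the receiver with L = L_ref − 20·log₁₀(r/r_ref), then add intensities.
refrigeration condenser: 85 − 20·log₁₀(22.8/1.8) = 85 − 22.05 = 62.95 dB.
chiller: 91 − 20·log₁₀(20.0/1.7) = 91 − 21.41 = 69.59 dB.
blower: 83 − 20·log₁₀(15.2/2.2) = 83 − 16.79 = 66.21 dB.
Σ 10^(L/10) = 1.525e+07 → L_total = 10·log₁₀(1.525e+07) = 71.83 dB.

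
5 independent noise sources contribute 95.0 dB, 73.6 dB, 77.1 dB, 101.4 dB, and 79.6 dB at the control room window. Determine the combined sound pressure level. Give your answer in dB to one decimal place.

For uncorrelated sources the intensities add, so convert each level to linear form, sum, and take 10·log₁₀ of the total.
Σ 10^(L/10) = 10^(95.0/10) + 10^(73.6/10) + 10^(77.1/10) + 10^(101.4/10) + 10^(79.6/10) = 1.713e+10.
L_total = 10·log₁₀(1.713e+10) = 102.34 dB.

102.3 dB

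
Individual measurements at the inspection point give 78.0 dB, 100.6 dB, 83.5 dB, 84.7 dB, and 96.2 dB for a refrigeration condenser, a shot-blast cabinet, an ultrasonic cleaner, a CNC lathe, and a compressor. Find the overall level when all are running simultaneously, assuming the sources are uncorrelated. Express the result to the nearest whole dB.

102 dB

Incoherent sources combine by intensity addition: L_total = 10·log₁₀(Σ 10^(L_i/10)).
Σ 10^(L/10) = 10^(78.0/10) + 10^(100.6/10) + 10^(83.5/10) + 10^(84.7/10) + 10^(96.2/10) = 1.623e+10.
L_total = 10·log₁₀(1.623e+10) = 102.10 dB.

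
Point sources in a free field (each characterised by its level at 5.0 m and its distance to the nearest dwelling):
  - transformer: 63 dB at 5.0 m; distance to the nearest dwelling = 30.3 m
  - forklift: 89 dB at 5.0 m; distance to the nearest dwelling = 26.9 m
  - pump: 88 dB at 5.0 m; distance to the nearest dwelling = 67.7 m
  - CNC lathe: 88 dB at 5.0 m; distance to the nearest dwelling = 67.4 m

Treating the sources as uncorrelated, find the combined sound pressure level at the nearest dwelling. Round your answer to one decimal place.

75.4 dB

First find each source's level at the receiver (point-source: −20·log₁₀(r/r_ref)), then combine on an intensity basis.
transformer: 63 − 20·log₁₀(30.3/5.0) = 63 − 15.65 = 47.35 dB.
forklift: 89 − 20·log₁₀(26.9/5.0) = 89 − 14.62 = 74.38 dB.
pump: 88 − 20·log₁₀(67.7/5.0) = 88 − 22.63 = 65.37 dB.
CNC lathe: 88 − 20·log₁₀(67.4/5.0) = 88 − 22.59 = 65.41 dB.
Σ 10^(L/10) = 3.441e+07 → L_total = 10·log₁₀(3.441e+07) = 75.37 dB.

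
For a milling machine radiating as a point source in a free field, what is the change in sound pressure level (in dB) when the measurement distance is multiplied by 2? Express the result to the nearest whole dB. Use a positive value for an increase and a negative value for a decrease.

-6 dB

A point source loses 6 dB per doubling of distance; generally ΔL = −20·log₁₀(r₂/r₁).
ΔL = −20·log₁₀(2) = -6.02 dB.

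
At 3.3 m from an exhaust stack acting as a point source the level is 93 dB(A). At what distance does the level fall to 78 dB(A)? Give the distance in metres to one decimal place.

18.6 m

The 15.0 dB drop corresponds to a distance ratio of 10^(15.0/20) for a point source.
r₂ = 3.3·10^((93−78)/20) = 3.3·10^(15.0/20) = 18.56 m.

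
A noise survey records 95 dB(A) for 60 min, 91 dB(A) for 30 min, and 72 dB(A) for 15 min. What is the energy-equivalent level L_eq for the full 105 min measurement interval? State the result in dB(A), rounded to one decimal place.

L_eq = 10·log₁₀[(1/T)·Σ tᵢ·10^(Lᵢ/10)] with T = 105 min.
Σ tᵢ·10^(Lᵢ/10) = 60·10^(95/10) + 30·10^(91/10) + 15·10^(72/10) = 2.277e+11.
L_eq = 10·log₁₀(2.277e+11/105) = 93.36 dB(A).

93.4 dB(A)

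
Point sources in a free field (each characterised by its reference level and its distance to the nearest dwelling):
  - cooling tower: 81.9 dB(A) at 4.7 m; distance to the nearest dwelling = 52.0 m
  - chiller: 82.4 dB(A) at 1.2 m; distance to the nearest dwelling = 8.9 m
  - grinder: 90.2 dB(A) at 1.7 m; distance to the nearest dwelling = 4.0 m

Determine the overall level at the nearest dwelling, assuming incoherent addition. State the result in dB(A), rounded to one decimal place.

First find each source's level at the receiver (point-source: −20·log₁₀(r/r_ref)), then combine on an intensity basis.
cooling tower: 81.9 − 20·log₁₀(52.0/4.7) = 81.9 − 20.88 = 61.02 dB(A).
chiller: 82.4 − 20·log₁₀(8.9/1.2) = 82.4 − 17.40 = 65.00 dB(A).
grinder: 90.2 − 20·log₁₀(4.0/1.7) = 90.2 − 7.43 = 82.77 dB(A).
Σ 10^(L/10) = 1.936e+08 → L_total = 10·log₁₀(1.936e+08) = 82.87 dB(A).

82.9 dB(A)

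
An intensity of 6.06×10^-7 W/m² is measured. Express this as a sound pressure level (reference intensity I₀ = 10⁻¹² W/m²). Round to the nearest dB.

58 dB

L = 10·log₁₀(I/I₀) = 10·log₁₀(6.06×10^-7/10⁻¹²) = 10·log₁₀(6.06×10^5).
L = 10·(0.7825 + 5) = 57.82 dB.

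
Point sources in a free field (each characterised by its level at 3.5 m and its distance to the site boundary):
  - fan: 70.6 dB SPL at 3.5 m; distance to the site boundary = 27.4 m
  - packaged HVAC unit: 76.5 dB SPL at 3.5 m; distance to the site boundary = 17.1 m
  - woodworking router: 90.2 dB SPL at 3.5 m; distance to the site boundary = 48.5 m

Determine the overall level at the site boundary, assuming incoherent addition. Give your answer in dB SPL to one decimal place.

Propagate each source to the receiver with L = L_ref − 20·log₁₀(r/r_ref), then add intensities.
fan: 70.6 − 20·log₁₀(27.4/3.5) = 70.6 − 17.87 = 52.73 dB SPL.
packaged HVAC unit: 76.5 − 20·log₁₀(17.1/3.5) = 76.5 − 13.78 = 62.72 dB SPL.
woodworking router: 90.2 − 20·log₁₀(48.5/3.5) = 90.2 − 22.83 = 67.37 dB SPL.
Σ 10^(L/10) = 7.512e+06 → L_total = 10·log₁₀(7.512e+06) = 68.76 dB SPL.

68.8 dB SPL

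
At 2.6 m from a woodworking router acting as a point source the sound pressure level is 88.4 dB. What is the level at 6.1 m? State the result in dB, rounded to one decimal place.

Point-source attenuation: ΔL = 20·log₁₀(r₂/r₁) = 20·log₁₀(6.1/2.6) = 7.407 dB.
L₂ = 88.4 − 20·log₁₀(6.1/2.6) = 88.4 − 7.407 = 80.99 dB.

81.0 dB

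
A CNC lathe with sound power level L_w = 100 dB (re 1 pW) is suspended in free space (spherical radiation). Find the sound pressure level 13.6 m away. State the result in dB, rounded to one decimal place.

66.3 dB

Free-field spherical radiation: L_p = L_w − 10·log₁₀(4π·r²), r = 13.6 m.
4π·r² = 2324 m², 10·log₁₀ of that is 33.663 dB.
L_p = 100 − 33.663 = 66.34 dB.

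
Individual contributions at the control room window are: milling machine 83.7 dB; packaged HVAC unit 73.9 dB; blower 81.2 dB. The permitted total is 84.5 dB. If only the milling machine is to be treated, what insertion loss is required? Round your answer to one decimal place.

The untreated sources together contribute 10^(73.9/10) + 10^(81.2/10) = 1.564e+08, i.e. 81.94 dB.
To meet 84.5 dB overall, the treated milling machine may contribute at most 10^(84.5/10) − 1.564e+08 = 1.255e+08, i.e. 80.99 dB.
So the milling machine must be reduced from 83.7 to 80.99 dB: IL = 2.71 dB.

2.7 dB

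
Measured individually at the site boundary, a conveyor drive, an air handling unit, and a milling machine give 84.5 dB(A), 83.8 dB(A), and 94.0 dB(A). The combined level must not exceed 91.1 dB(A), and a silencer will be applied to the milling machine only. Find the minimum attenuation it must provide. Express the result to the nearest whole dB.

The untreated sources together contribute 10^(84.5/10) + 10^(83.8/10) = 5.217e+08, i.e. 87.17 dB(A).
The limit corresponds to 10^(91.1/10) = 1.288e+09; subtracting the fixed part leaves 7.665e+08 for the milling machine, i.e. 88.85 dB(A).
So the milling machine must be reduced from 94.0 to 88.85 dB(A): IL = 5.15 dB.

5 dB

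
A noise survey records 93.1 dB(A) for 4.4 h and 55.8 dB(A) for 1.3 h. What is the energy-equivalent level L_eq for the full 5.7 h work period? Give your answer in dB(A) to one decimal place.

L_eq = 10·log₁₀[(1/T)·Σ tᵢ·10^(Lᵢ/10)] with T = 5.7 h.
Σ tᵢ·10^(Lᵢ/10) = 4.4·10^(93.1/10) + 1.3·10^(55.8/10) = 8.984e+09.
L_eq = 10·log₁₀(8.984e+09/5.7) = 91.98 dB(A).

92.0 dB(A)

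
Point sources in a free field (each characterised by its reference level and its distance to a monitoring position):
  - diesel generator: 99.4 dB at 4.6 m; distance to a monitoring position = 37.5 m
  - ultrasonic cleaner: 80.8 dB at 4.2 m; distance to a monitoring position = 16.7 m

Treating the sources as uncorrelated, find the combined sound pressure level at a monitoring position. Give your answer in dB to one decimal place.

First find each source's level at the receiver (point-source: −20·log₁₀(r/r_ref)), then combine on an intensity basis.
diesel generator: 99.4 − 20·log₁₀(37.5/4.6) = 99.4 − 18.23 = 81.17 dB.
ultrasonic cleaner: 80.8 − 20·log₁₀(16.7/4.2) = 80.8 − 11.99 = 68.81 dB.
Σ 10^(L/10) = 1.387e+08 → L_total = 10·log₁₀(1.387e+08) = 81.42 dB.

81.4 dB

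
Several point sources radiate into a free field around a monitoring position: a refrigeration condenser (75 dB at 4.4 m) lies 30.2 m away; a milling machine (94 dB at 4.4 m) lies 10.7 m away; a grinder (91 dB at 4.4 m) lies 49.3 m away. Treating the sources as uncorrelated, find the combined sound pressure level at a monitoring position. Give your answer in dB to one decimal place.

First find each source's level at the receiver (point-source: −20·log₁₀(r/r_ref)), then combine on an intensity basis.
refrigeration condenser: 75 − 20·log₁₀(30.2/4.4) = 75 − 16.73 = 58.27 dB.
milling machine: 94 − 20·log₁₀(10.7/4.4) = 94 − 7.72 = 86.28 dB.
grinder: 91 − 20·log₁₀(49.3/4.4) = 91 − 20.99 = 70.01 dB.
Σ 10^(L/10) = 4.355e+08 → L_total = 10·log₁₀(4.355e+08) = 86.39 dB.

86.4 dB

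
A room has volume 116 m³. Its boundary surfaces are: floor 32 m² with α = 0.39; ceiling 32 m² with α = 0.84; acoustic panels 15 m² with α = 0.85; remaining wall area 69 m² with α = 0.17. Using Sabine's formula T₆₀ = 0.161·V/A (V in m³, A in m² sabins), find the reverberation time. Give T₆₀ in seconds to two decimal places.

0.29 s

Summing Sᵢαᵢ: 32·0.39 + 32·0.84 + 15·0.85 + 69·0.17 = 63.84 m².
T₆₀ = 0.161·V/A = 0.161·116/63.84 = 0.293 s.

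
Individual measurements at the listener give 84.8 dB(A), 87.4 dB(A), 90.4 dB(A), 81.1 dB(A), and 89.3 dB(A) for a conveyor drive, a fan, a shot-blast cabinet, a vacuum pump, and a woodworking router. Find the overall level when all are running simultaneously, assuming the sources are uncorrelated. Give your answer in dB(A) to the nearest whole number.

95 dB(A)

Incoherent sources combine by intensity addition: L_total = 10·log₁₀(Σ 10^(L_i/10)).
Σ 10^(L/10) = 10^(84.8/10) + 10^(87.4/10) + 10^(90.4/10) + 10^(81.1/10) + 10^(89.3/10) = 2.928e+09.
L_total = 10·log₁₀(2.928e+09) = 94.67 dB(A).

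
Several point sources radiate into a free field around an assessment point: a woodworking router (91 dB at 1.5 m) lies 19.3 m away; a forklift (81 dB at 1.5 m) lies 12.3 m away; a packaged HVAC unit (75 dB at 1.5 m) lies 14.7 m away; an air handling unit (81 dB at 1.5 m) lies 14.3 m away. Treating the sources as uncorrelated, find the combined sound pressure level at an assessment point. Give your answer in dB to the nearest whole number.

70 dB

Propagate each source to the receiver with L = L_ref − 20·log₁₀(r/r_ref), then add intensities.
woodworking router: 91 − 20·log₁₀(19.3/1.5) = 91 − 22.19 = 68.81 dB.
forklift: 81 − 20·log₁₀(12.3/1.5) = 81 − 18.28 = 62.72 dB.
packaged HVAC unit: 75 − 20·log₁₀(14.7/1.5) = 75 − 19.82 = 55.18 dB.
air handling unit: 81 − 20·log₁₀(14.3/1.5) = 81 − 19.58 = 61.42 dB.
Σ 10^(L/10) = 1.119e+07 → L_total = 10·log₁₀(1.119e+07) = 70.49 dB.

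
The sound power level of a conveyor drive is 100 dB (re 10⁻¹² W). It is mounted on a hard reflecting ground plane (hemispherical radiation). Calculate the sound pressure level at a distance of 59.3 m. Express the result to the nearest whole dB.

Free-field hemispherical radiation: L_p = L_w − 10·log₁₀(2π·r²), r = 59.3 m.
2π·r² = 2.209e+04 m², 10·log₁₀ of that is 43.443 dB.
L_p = 100 − 43.443 = 56.56 dB.

57 dB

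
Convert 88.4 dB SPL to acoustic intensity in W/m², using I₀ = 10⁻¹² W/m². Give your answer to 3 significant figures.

0.000692 W/m²

I = I₀·10^(L/10) = 10⁻¹² × 10^(88.4/10) = 10^(-3.160).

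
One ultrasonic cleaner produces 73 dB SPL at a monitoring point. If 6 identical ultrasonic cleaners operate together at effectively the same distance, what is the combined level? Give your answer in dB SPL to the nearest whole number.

81 dB SPL

L_total = L₁ + 10·log₁₀ N for N identical incoherent sources.
L_total = 73 + 10·log₁₀(6) = 73 + 7.782 = 80.78 dB SPL.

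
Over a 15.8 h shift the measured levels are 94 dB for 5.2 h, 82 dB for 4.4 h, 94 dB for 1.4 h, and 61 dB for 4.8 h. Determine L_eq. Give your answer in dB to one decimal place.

90.4 dB

Weight each interval's intensity by its duration and average over T = 15.8 h:
Σ tᵢ·10^(Lᵢ/10) = 5.2·10^(94/10) + 4.4·10^(82/10) + 1.4·10^(94/10) + 4.8·10^(61/10) = 1.728e+10.
L_eq = 10·log₁₀(1.728e+10/15.8) = 90.39 dB.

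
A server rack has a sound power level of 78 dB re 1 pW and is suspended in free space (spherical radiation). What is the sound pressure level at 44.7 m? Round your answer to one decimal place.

L_p = L_w − 10·log₁₀(4π·r²) with r = 44.7 m.
4π·r² = 2.511e+04 m², 10·log₁₀ of that is 43.998 dB.
L_p = 78 − 43.998 = 34.00 dB.

34.0 dB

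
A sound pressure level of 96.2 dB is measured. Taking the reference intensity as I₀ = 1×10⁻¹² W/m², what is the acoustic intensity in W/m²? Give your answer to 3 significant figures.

L = 10·log₁₀(I/I₀) ⇒ I = I₀·10^(L/10) = 10⁻¹² × 10^9.62.

0.00417 W/m²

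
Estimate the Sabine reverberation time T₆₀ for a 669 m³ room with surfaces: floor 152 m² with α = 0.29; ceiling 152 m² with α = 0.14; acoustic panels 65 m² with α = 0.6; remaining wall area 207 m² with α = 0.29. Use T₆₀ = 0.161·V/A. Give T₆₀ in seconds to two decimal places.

0.66 s

Total absorption A = 152·0.29 + 152·0.14 + 65·0.6 + 207·0.29 = 164.39 m² sabins.
T₆₀ = 0.161 × 669 / 164.39 = 0.655 s.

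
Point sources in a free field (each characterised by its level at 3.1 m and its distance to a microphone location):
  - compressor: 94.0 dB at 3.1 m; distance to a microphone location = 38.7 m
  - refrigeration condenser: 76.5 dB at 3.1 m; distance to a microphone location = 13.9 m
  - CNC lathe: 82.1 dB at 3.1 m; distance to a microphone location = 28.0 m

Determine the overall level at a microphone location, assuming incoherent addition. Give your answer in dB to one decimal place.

73.1 dB

Propagate each source to the receiver with L = L_ref − 20·log₁₀(r/r_ref), then add intensities.
compressor: 94.0 − 20·log₁₀(38.7/3.1) = 94.0 − 21.93 = 72.07 dB.
refrigeration condenser: 76.5 − 20·log₁₀(13.9/3.1) = 76.5 − 13.03 = 63.47 dB.
CNC lathe: 82.1 − 20·log₁₀(28.0/3.1) = 82.1 − 19.12 = 62.98 dB.
Σ 10^(L/10) = 2.033e+07 → L_total = 10·log₁₀(2.033e+07) = 73.08 dB.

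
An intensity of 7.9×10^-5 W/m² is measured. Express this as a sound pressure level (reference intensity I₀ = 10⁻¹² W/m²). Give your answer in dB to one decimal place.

79.0 dB

Dividing by I₀ shifts the exponent by 12: I/I₀ = 7.9×10^7.
L = 10·(0.8976 + 7) = 78.98 dB.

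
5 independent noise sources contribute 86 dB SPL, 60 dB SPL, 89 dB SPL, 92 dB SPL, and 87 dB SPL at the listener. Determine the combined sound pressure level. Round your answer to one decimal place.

For uncorrelated sources the intensities add, so convert each level to linear form, sum, and take 10·log₁₀ of the total.
Σ 10^(L/10) = 10^(86/10) + 10^(60/10) + 10^(89/10) + 10^(92/10) + 10^(87/10) = 3.280e+09.
L_total = 10·log₁₀(3.280e+09) = 95.16 dB SPL.

95.2 dB SPL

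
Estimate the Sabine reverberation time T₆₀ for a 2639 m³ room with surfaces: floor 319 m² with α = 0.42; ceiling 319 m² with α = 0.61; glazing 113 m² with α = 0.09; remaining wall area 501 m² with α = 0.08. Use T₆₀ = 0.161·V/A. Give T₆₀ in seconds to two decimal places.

Total absorption A = 319·0.42 + 319·0.61 + 113·0.09 + 501·0.08 = 378.82 m² sabins.
T₆₀ = 0.161 × 2639 / 378.82 = 1.122 s.

1.12 s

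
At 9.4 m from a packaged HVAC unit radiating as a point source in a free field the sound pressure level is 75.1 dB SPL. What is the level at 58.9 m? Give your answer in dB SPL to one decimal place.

Point-source attenuation: ΔL = 20·log₁₀(r₂/r₁) = 20·log₁₀(58.9/9.4) = 15.940 dB.
L₂ = 75.1 − 20·log₁₀(58.9/9.4) = 75.1 − 15.940 = 59.16 dB SPL.

59.2 dB SPL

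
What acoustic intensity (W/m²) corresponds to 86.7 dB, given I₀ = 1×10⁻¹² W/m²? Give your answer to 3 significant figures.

L = 10·log₁₀(I/I₀) ⇒ I = I₀·10^(L/10) = 10⁻¹² × 10^8.67.

0.000468 W/m²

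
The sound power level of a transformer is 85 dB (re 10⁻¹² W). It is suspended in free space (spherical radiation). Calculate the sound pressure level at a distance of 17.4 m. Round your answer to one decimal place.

49.2 dB

The power spreads over a sphere of area 4π·r², so L_p = L_w − 10·log₁₀(4π·r²).
4π·r² = 3805 m², 10·log₁₀ of that is 35.803 dB.
L_p = 85 − 35.803 = 49.20 dB.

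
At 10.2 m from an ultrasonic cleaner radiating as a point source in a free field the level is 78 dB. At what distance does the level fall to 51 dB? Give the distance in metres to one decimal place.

228.3 m

The 27.0 dB drop corresponds to a distance ratio of 10^(27.0/20) for a point source.
r₂ = 10.2·10^((78−51)/20) = 10.2·10^(27.0/20) = 228.35 m.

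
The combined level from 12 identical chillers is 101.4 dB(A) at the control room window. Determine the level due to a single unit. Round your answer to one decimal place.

12 equal contributions raise the level by 10·log₁₀ 12 = 10.792 dB, so each unit alone gives 101.4 − 10.792.

90.6 dB(A)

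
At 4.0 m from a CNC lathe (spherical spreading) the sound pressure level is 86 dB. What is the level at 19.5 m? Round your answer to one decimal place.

72.2 dB

Point-source attenuation: ΔL = 20·log₁₀(r₂/r₁) = 20·log₁₀(19.5/4.0) = 13.759 dB.
L₂ = 86 − 20·log₁₀(19.5/4.0) = 86 − 13.759 = 72.24 dB.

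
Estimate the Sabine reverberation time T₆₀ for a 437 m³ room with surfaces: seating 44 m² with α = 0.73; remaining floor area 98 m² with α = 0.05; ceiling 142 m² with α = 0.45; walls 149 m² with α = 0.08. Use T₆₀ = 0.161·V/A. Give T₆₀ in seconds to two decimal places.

A = Σ Sᵢαᵢ = 44·0.73 + 98·0.05 + 142·0.45 + 149·0.08 = 112.84 m².
T₆₀ = 0.161 × 437 / 112.84 = 0.624 s.

0.62 s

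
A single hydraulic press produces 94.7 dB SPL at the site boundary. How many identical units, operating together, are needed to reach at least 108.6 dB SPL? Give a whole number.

25

The shortfall is 108.6 − 94.7 = 13.9 dB, and N units add 10·log₁₀ N, so need 10·log₁₀ N ≥ 13.9.
N ≥ 10^(13.9/10) = 24.547, so N = 25.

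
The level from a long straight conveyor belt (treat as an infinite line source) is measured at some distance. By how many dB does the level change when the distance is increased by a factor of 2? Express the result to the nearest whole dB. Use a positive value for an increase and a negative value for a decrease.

A line source loses 3 dB per doubling of distance; generally ΔL = −10·log₁₀(r₂/r₁).
ΔL = −10·log₁₀(2) = -3.01 dB.

-3 dB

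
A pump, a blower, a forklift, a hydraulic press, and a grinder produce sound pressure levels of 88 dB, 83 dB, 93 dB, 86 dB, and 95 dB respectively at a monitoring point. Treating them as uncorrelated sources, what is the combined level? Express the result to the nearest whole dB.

Incoherent sources combine by intensity addition: L_total = 10·log₁₀(Σ 10^(L_i/10)).
Σ 10^(L/10) = 10^(88/10) + 10^(83/10) + 10^(93/10) + 10^(86/10) + 10^(95/10) = 6.386e+09.
L_total = 10·log₁₀(6.386e+09) = 98.05 dB.

98 dB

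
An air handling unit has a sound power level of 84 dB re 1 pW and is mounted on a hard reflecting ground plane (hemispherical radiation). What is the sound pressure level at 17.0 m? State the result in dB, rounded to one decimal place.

51.4 dB

Free-field hemispherical radiation: L_p = L_w − 10·log₁₀(2π·r²), r = 17.0 m.
2π·r² = 1816 m², 10·log₁₀ of that is 32.591 dB.
L_p = 84 − 32.591 = 51.41 dB.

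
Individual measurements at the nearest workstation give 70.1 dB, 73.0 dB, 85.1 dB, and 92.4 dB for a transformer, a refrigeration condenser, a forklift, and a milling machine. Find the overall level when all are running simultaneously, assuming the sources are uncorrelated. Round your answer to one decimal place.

Incoherent sources combine by intensity addition: L_total = 10·log₁₀(Σ 10^(L_i/10)).
Σ 10^(L/10) = 10^(70.1/10) + 10^(73.0/10) + 10^(85.1/10) + 10^(92.4/10) = 2.092e+09.
L_total = 10·log₁₀(2.092e+09) = 93.20 dB.

93.2 dB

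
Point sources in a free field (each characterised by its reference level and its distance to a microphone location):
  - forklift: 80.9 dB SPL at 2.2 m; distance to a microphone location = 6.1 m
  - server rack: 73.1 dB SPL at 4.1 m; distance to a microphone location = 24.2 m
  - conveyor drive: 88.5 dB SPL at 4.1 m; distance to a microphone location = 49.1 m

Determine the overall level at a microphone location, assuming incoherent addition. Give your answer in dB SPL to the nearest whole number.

First find each source's level at the receiver (point-source: −20·log₁₀(r/r_ref)), then combine on an intensity basis.
forklift: 80.9 − 20·log₁₀(6.1/2.2) = 80.9 − 8.86 = 72.04 dB SPL.
server rack: 73.1 − 20·log₁₀(24.2/4.1) = 73.1 − 15.42 = 57.68 dB SPL.
conveyor drive: 88.5 − 20·log₁₀(49.1/4.1) = 88.5 − 21.57 = 66.93 dB SPL.
Σ 10^(L/10) = 2.152e+07 → L_total = 10·log₁₀(2.152e+07) = 73.33 dB SPL.

73 dB SPL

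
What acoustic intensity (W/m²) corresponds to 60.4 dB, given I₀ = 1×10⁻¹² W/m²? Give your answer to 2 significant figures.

1.1e-06 W/m²

L = 10·log₁₀(I/I₀) ⇒ I = I₀·10^(L/10) = 10⁻¹² × 10^6.04.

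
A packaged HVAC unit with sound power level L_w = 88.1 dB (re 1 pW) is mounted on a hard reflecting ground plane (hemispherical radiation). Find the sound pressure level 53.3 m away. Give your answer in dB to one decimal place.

45.6 dB

L_p = L_w − 10·log₁₀(2π·r²) with r = 53.3 m.
2π·r² = 1.785e+04 m², 10·log₁₀ of that is 42.516 dB.
L_p = 88.1 − 42.516 = 45.58 dB.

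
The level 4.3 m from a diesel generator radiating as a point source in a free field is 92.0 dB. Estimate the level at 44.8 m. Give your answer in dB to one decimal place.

71.6 dB

Spherical spreading from a point source gives a 20·log₁₀(r₂/r₁) drop.
L₂ = 92.0 − 20·log₁₀(44.8/4.3) = 92.0 − 20.356 = 71.64 dB.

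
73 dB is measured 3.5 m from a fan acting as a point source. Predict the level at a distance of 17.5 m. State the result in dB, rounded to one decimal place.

Point-source attenuation: ΔL = 20·log₁₀(r₂/r₁) = 20·log₁₀(17.5/3.5) = 13.979 dB.
L₂ = 73 − 20·log₁₀(17.5/3.5) = 73 − 13.979 = 59.02 dB.

59.0 dB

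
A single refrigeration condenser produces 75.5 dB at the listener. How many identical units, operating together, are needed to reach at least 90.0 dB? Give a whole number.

29

The shortfall is 90.0 − 75.5 = 14.5 dB, and N units add 10·log₁₀ N, so need 10·log₁₀ N ≥ 14.5.
N ≥ 10^(14.5/10) = 28.184, so N = 29.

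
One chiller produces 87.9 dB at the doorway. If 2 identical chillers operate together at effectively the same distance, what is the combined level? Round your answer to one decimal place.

90.9 dB

L_total = L₁ + 10·log₁₀ N for N identical incoherent sources.
L_total = 87.9 + 10·log₁₀(2) = 87.9 + 3.010 = 90.91 dB.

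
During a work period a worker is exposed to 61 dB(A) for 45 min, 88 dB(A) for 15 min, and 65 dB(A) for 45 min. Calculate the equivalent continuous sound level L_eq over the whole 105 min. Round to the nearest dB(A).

80 dB(A)

Weight each interval's intensity by its duration and average over T = 105 min:
Σ tᵢ·10^(Lᵢ/10) = 45·10^(61/10) + 15·10^(88/10) + 45·10^(65/10) = 9.663e+09.
L_eq = 10·log₁₀(9.663e+09/105) = 79.64 dB(A).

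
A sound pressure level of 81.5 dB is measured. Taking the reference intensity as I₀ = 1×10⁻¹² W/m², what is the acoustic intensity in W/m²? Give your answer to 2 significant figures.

L = 10·log₁₀(I/I₀) ⇒ I = I₀·10^(L/10) = 10⁻¹² × 10^8.15.

0.00014 W/m²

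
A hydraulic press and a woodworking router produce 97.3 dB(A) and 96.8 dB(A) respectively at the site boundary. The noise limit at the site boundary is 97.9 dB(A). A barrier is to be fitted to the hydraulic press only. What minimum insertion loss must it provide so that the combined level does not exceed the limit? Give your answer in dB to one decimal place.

5.9 dB

Everything except the hydraulic press sums to 10^(96.8/10) = 4.786e+09 in linear terms, 96.80 dB(A).
To meet 97.9 dB(A) overall, the treated hydraulic press may contribute at most 10^(97.9/10) − 4.786e+09 = 1.380e+09, i.e. 91.40 dB(A).
Required insertion loss = 97.3 − 91.40 = 5.90 dB.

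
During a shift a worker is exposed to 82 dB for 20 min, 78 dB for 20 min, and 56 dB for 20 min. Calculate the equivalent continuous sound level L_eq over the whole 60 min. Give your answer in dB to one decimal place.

78.7 dB

Weight each interval's intensity by its duration and average over T = 60 min:
Σ tᵢ·10^(Lᵢ/10) = 20·10^(82/10) + 20·10^(78/10) + 20·10^(56/10) = 4.440e+09.
L_eq = 10·log₁₀(4.440e+09/60) = 78.69 dB.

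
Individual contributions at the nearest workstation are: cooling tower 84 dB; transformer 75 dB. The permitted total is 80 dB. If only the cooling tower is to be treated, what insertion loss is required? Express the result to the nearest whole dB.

Everything except the cooling tower sums to 10^(75/10) = 3.162e+07 in linear terms, 75.00 dB.
To meet 80 dB overall, the treated cooling tower may contribute at most 10^(80/10) − 3.162e+07 = 6.838e+07, i.e. 78.35 dB.
So the cooling tower must be reduced from 84 to 78.35 dB: IL = 5.65 dB.

6 dB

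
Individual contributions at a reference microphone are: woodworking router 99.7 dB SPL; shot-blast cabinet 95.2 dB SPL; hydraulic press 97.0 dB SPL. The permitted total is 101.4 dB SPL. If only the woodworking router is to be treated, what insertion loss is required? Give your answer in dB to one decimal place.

Fixed contribution from the other sources: Σ 10^(L/10) = 10^(95.2/10) + 10^(97.0/10) = 8.323e+09 (99.20 dB SPL).
The limit corresponds to 10^(101.4/10) = 1.380e+10; subtracting the fixed part leaves 5.481e+09 for the woodworking router, i.e. 97.39 dB SPL.
So the woodworking router must be reduced from 99.7 to 97.39 dB SPL: IL = 2.31 dB.

2.3 dB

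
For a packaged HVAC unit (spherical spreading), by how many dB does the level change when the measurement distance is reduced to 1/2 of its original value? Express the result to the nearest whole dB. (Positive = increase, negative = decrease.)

Point-source spreading: ΔL = −20·log₁₀(r₂/r₁).
ΔL = −20·log₁₀(0.5) = +6.02 dB.

+6 dB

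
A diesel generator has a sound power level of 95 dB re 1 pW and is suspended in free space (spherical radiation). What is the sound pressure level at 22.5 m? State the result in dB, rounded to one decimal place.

57.0 dB

The power spreads over a sphere of area 4π·r², so L_p = L_w − 10·log₁₀(4π·r²).
4π·r² = 6362 m², 10·log₁₀ of that is 38.036 dB.
L_p = 95 − 38.036 = 56.96 dB.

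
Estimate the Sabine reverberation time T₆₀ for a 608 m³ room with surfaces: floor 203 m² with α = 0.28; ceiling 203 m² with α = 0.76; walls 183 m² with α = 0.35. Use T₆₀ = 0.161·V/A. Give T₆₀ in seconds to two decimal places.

0.36 s

Total absorption A = 203·0.28 + 203·0.76 + 183·0.35 = 275.17 m² sabins.
T₆₀ = 0.161·V/A = 0.161·608/275.17 = 0.356 s.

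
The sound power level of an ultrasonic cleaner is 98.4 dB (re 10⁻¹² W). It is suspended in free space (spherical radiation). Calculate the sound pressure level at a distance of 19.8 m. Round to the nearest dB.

61 dB

L_p = L_w − 10·log₁₀(4π·r²) with r = 19.8 m.
4π·r² = 4927 m², 10·log₁₀ of that is 36.925 dB.
L_p = 98.4 − 36.925 = 61.47 dB.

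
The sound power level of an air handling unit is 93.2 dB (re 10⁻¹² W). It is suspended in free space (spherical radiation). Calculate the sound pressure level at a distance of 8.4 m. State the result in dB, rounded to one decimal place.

63.7 dB

Free-field spherical radiation: L_p = L_w − 10·log₁₀(4π·r²), r = 8.4 m.
4π·r² = 886.7 m², 10·log₁₀ of that is 29.478 dB.
L_p = 93.2 − 29.478 = 63.72 dB.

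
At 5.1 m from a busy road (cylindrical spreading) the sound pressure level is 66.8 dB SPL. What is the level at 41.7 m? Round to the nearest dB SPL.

58 dB SPL

Cylindrical spreading from a line source gives a 10·log₁₀(r₂/r₁) drop.
L₂ = 66.8 − 10·log₁₀(41.7/5.1) = 66.8 − 9.126 = 57.67 dB SPL.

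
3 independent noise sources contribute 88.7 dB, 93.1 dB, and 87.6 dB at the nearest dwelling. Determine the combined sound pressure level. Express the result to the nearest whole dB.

Incoherent sources combine by intensity addition: L_total = 10·log₁₀(Σ 10^(L_i/10)).
Σ 10^(L/10) = 10^(88.7/10) + 10^(93.1/10) + 10^(87.6/10) = 3.358e+09.
L_total = 10·log₁₀(3.358e+09) = 95.26 dB.

95 dB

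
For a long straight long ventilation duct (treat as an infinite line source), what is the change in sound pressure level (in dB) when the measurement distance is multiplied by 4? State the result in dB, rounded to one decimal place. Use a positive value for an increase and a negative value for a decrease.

Line-source spreading: ΔL = −10·log₁₀(r₂/r₁).
ΔL = −10·log₁₀(4) = -6.02 dB.

-6.0 dB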